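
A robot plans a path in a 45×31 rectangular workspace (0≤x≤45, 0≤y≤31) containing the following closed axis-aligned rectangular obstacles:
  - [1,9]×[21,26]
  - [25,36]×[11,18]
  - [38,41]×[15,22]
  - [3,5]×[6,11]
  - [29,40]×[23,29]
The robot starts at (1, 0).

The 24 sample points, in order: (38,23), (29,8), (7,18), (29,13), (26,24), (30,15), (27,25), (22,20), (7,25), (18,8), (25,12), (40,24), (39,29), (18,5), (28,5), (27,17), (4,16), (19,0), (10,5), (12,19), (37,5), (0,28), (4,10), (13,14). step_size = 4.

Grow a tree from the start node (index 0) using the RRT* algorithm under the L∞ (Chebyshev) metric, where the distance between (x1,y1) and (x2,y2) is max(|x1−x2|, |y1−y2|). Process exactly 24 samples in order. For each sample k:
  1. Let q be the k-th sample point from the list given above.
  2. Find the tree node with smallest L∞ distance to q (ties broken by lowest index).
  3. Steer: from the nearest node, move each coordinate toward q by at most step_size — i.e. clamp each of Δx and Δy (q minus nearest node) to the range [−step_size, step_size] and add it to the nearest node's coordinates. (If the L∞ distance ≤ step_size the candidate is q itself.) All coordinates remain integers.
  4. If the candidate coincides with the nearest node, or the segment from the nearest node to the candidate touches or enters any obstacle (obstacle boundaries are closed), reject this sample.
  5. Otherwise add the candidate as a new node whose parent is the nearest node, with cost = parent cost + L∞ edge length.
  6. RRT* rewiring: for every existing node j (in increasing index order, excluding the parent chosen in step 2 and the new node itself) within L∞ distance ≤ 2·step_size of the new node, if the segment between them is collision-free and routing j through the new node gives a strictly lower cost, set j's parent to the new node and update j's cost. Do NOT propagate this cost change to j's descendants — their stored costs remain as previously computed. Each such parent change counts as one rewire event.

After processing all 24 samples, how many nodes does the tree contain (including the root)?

Node count: 19

1. q=(38,23) nearest=0 d=37 new=(5,4) → add node 1 parent=0 cost=4
2. q=(29,8) nearest=1 d=24 new=(9,8) → add node 2 parent=1 cost=8
3. q=(7,18) nearest=2 d=10 new=(7,12) → add node 3 parent=2 cost=12
4. q=(29,13) nearest=2 d=20 new=(13,12) → add node 4 parent=2 cost=12
5. q=(26,24) nearest=4 d=13 new=(17,16) → add node 5 parent=4 cost=16
6. q=(30,15) nearest=5 d=13 new=(21,15) → add node 6 parent=5 cost=20
7. q=(27,25) nearest=5 d=10 new=(21,20) → add node 7 parent=5 cost=20
8. q=(22,20) nearest=7 d=1 new=(22,20) → add node 8 parent=7 cost=21
9. q=(7,25) nearest=5 d=10 new=(13,20) → add node 9 parent=5 cost=20
10. q=(18,8) nearest=4 d=5 new=(17,8) → add node 10 parent=4 cost=16
11. q=(25,12) nearest=6 d=4 new=(25,12) → blocked by [25,36]×[11,18], reject
12. q=(40,24) nearest=8 d=18 new=(26,24) → add node 11 parent=8 cost=25
13. q=(39,29) nearest=11 d=13 new=(30,28) → blocked by [29,40]×[23,29], reject
14. q=(18,5) nearest=10 d=3 new=(18,5) → add node 12 parent=10 cost=19
15. q=(28,5) nearest=6 d=10 new=(25,11) → blocked by [25,36]×[11,18], reject
16. q=(27,17) nearest=8 d=5 new=(26,17) → blocked by [25,36]×[11,18], reject
17. q=(4,16) nearest=3 d=4 new=(4,16) → add node 13 parent=3 cost=16
18. q=(19,0) nearest=12 d=5 new=(19,1) → add node 14 parent=12 cost=23
19. q=(10,5) nearest=2 d=3 new=(10,5) → add node 15 parent=2 cost=11
20. q=(12,19) nearest=9 d=1 new=(12,19) → add node 16 parent=9 cost=21
21. q=(37,5) nearest=8 d=15 new=(26,16) → blocked by [25,36]×[11,18], reject
22. q=(0,28) nearest=13 d=12 new=(0,20) → add node 17 parent=13 cost=20
23. q=(4,10) nearest=3 d=3 new=(4,10) → blocked by [3,5]×[6,11], reject
24. q=(13,14) nearest=4 d=2 new=(13,14) → add node 18 parent=4 cost=14; rewire 16→18 (19<21)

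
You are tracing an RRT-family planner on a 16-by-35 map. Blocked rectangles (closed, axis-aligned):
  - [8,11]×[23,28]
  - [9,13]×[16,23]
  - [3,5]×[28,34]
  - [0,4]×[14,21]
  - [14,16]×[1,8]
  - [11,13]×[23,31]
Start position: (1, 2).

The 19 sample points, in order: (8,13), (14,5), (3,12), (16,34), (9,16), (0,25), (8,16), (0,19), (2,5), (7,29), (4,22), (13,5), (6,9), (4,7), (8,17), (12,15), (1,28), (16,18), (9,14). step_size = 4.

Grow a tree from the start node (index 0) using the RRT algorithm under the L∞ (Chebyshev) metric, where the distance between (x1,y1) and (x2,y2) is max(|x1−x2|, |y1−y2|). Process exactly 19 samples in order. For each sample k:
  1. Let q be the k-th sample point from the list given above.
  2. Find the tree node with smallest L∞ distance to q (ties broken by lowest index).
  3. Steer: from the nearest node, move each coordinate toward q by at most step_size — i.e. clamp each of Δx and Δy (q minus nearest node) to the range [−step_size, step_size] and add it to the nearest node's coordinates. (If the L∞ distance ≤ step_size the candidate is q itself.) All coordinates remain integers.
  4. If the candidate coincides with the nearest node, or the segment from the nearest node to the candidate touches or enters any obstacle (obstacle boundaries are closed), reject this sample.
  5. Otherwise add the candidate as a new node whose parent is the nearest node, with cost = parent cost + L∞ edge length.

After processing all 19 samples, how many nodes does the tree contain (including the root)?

1. q=(8,13) nearest=0 d=11 new=(5,6) → add node 1 parent=0 cost=4
2. q=(14,5) nearest=1 d=9 new=(9,5) → add node 2 parent=1 cost=8
3. q=(3,12) nearest=1 d=6 new=(3,10) → add node 3 parent=1 cost=8
4. q=(16,34) nearest=3 d=24 new=(7,14) → add node 4 parent=3 cost=12
5. q=(9,16) nearest=4 d=2 new=(9,16) → blocked by [9,13]×[16,23], reject
6. q=(0,25) nearest=4 d=11 new=(3,18) → blocked by [0,4]×[14,21], reject
7. q=(8,16) nearest=4 d=2 new=(8,16) → add node 5 parent=4 cost=14
8. q=(0,19) nearest=4 d=7 new=(3,18) → blocked by [0,4]×[14,21], reject
9. q=(2,5) nearest=0 d=3 new=(2,5) → add node 6 parent=0 cost=3
10. q=(7,29) nearest=5 d=13 new=(7,20) → add node 7 parent=5 cost=18
11. q=(4,22) nearest=7 d=3 new=(4,22) → add node 8 parent=7 cost=21
12. q=(13,5) nearest=2 d=4 new=(13,5) → add node 9 parent=2 cost=12
13. q=(6,9) nearest=1 d=3 new=(6,9) → add node 10 parent=1 cost=7
14. q=(4,7) nearest=1 d=1 new=(4,7) → add node 11 parent=1 cost=5
15. q=(8,17) nearest=5 d=1 new=(8,17) → add node 12 parent=5 cost=15
16. q=(12,15) nearest=5 d=4 new=(12,15) → add node 13 parent=5 cost=18
17. q=(1,28) nearest=8 d=6 new=(1,26) → add node 14 parent=8 cost=25
18. q=(16,18) nearest=13 d=4 new=(16,18) → add node 15 parent=13 cost=22
19. q=(9,14) nearest=4 d=2 new=(9,14) → add node 16 parent=4 cost=14

Node count: 17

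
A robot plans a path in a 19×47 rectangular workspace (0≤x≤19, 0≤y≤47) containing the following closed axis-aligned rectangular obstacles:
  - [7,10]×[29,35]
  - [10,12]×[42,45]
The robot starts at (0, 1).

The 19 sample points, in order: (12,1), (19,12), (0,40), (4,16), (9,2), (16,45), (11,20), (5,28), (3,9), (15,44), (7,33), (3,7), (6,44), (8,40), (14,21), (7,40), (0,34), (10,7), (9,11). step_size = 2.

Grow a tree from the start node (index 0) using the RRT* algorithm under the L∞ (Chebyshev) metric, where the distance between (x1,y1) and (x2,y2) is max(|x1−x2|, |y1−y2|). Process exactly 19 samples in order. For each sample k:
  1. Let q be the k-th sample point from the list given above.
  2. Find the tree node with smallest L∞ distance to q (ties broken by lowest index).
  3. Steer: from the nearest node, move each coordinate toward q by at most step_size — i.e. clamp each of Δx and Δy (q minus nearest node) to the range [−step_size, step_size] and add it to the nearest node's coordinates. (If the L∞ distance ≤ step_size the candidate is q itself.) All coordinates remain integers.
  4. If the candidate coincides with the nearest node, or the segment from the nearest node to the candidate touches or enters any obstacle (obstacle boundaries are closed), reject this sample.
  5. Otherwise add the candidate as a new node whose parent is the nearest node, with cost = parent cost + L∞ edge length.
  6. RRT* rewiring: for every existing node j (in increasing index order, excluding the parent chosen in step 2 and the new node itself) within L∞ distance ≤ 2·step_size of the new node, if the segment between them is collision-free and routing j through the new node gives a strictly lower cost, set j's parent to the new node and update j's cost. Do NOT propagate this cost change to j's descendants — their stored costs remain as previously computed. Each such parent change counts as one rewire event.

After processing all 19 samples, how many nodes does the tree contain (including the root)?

1. q=(12,1) nearest=0 d=12 new=(2,1) → add node 1 parent=0 cost=2
2. q=(19,12) nearest=1 d=17 new=(4,3) → add node 2 parent=1 cost=4
3. q=(0,40) nearest=2 d=37 new=(2,5) → add node 3 parent=2 cost=6
4. q=(4,16) nearest=3 d=11 new=(4,7) → add node 4 parent=3 cost=8
5. q=(9,2) nearest=2 d=5 new=(6,2) → add node 5 parent=2 cost=6
6. q=(16,45) nearest=4 d=38 new=(6,9) → add node 6 parent=4 cost=10
7. q=(11,20) nearest=6 d=11 new=(8,11) → add node 7 parent=6 cost=12
8. q=(5,28) nearest=7 d=17 new=(6,13) → add node 8 parent=7 cost=14
9. q=(3,9) nearest=4 d=2 new=(3,9) → add node 9 parent=4 cost=10
10. q=(15,44) nearest=8 d=31 new=(8,15) → add node 10 parent=8 cost=16
11. q=(7,33) nearest=10 d=18 new=(7,17) → add node 11 parent=10 cost=18
12. q=(3,7) nearest=4 d=1 new=(3,7) → add node 12 parent=4 cost=9
13. q=(6,44) nearest=11 d=27 new=(6,19) → add node 13 parent=11 cost=20
14. q=(8,40) nearest=13 d=21 new=(8,21) → add node 14 parent=13 cost=22
15. q=(14,21) nearest=10 d=6 new=(10,17) → add node 15 parent=10 cost=18
16. q=(7,40) nearest=14 d=19 new=(7,23) → add node 16 parent=14 cost=24
17. q=(0,34) nearest=16 d=11 new=(5,25) → add node 17 parent=16 cost=26
18. q=(10,7) nearest=6 d=4 new=(8,7) → add node 18 parent=6 cost=12
19. q=(9,11) nearest=7 d=1 new=(9,11) → add node 19 parent=7 cost=13

Node count: 20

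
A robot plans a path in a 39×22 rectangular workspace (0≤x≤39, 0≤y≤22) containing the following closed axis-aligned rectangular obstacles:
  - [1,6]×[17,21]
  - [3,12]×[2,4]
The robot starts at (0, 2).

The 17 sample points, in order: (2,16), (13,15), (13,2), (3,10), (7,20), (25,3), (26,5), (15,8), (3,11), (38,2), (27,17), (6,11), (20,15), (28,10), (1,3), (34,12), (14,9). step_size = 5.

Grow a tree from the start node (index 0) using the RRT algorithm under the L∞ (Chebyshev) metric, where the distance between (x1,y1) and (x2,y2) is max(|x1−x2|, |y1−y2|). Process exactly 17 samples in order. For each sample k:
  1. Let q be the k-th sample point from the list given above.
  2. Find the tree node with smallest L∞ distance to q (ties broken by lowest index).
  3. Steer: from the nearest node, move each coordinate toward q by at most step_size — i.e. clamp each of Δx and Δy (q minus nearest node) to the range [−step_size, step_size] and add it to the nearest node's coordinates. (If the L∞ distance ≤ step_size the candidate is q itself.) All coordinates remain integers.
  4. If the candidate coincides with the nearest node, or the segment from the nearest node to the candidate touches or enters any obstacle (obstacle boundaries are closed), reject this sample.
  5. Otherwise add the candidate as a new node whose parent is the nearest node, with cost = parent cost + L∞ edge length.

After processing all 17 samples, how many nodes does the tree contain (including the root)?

1. q=(2,16) nearest=0 d=14 new=(2,7) → add node 1 parent=0 cost=5
2. q=(13,15) nearest=1 d=11 new=(7,12) → add node 2 parent=1 cost=10
3. q=(13,2) nearest=2 d=10 new=(12,7) → add node 3 parent=2 cost=15
4. q=(3,10) nearest=1 d=3 new=(3,10) → add node 4 parent=1 cost=8
5. q=(7,20) nearest=2 d=8 new=(7,17) → add node 5 parent=2 cost=15
6. q=(25,3) nearest=3 d=13 new=(17,3) → add node 6 parent=3 cost=20
7. q=(26,5) nearest=6 d=9 new=(22,5) → add node 7 parent=6 cost=25
8. q=(15,8) nearest=3 d=3 new=(15,8) → add node 8 parent=3 cost=18
9. q=(3,11) nearest=4 d=1 new=(3,11) → add node 9 parent=4 cost=9
10. q=(38,2) nearest=7 d=16 new=(27,2) → add node 10 parent=7 cost=30
11. q=(27,17) nearest=7 d=12 new=(27,10) → add node 11 parent=7 cost=30
12. q=(6,11) nearest=2 d=1 new=(6,11) → add node 12 parent=2 cost=11
13. q=(20,15) nearest=8 d=7 new=(20,13) → add node 13 parent=8 cost=23
14. q=(28,10) nearest=11 d=1 new=(28,10) → add node 14 parent=11 cost=31
15. q=(1,3) nearest=0 d=1 new=(1,3) → add node 15 parent=0 cost=1
16. q=(34,12) nearest=14 d=6 new=(33,12) → add node 16 parent=14 cost=36
17. q=(14,9) nearest=8 d=1 new=(14,9) → add node 17 parent=8 cost=19

Node count: 18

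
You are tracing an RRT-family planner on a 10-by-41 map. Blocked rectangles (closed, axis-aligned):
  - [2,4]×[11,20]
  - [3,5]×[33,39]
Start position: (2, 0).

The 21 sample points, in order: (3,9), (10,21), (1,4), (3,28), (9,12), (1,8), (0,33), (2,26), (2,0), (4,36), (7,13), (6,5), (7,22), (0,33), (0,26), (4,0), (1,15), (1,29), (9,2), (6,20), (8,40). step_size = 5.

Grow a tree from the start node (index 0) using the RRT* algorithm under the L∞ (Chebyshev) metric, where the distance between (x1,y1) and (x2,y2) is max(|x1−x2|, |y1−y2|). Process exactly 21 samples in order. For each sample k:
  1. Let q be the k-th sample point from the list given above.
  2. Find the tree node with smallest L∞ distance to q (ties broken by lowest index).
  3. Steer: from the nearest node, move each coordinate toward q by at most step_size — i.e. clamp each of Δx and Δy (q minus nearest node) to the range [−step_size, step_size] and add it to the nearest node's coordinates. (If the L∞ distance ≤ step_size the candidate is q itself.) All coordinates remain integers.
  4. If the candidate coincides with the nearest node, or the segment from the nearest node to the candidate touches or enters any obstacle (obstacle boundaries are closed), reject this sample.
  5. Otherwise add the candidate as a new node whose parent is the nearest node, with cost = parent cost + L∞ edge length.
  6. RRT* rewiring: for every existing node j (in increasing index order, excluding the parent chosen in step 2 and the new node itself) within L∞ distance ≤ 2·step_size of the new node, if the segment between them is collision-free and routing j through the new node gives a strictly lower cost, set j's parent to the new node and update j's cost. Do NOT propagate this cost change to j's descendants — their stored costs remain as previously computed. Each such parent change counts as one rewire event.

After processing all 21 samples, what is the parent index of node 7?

Parent of node 7: 11

1. q=(3,9) nearest=0 d=9 new=(3,5) → add node 1 parent=0 cost=5
2. q=(10,21) nearest=1 d=16 new=(8,10) → add node 2 parent=1 cost=10
3. q=(1,4) nearest=1 d=2 new=(1,4) → add node 3 parent=1 cost=7
4. q=(3,28) nearest=2 d=18 new=(3,15) → blocked by [2,4]×[11,20], reject
5. q=(9,12) nearest=2 d=2 new=(9,12) → add node 4 parent=2 cost=12
6. q=(1,8) nearest=1 d=3 new=(1,8) → add node 5 parent=1 cost=8
7. q=(0,33) nearest=4 d=21 new=(4,17) → blocked by [2,4]×[11,20], reject
8. q=(2,26) nearest=4 d=14 new=(4,17) → blocked by [2,4]×[11,20], reject
9. q=(2,0) nearest=0 d=0 → coincident, reject
10. q=(4,36) nearest=4 d=24 new=(4,17) → blocked by [2,4]×[11,20], reject
11. q=(7,13) nearest=4 d=2 new=(7,13) → add node 6 parent=4 cost=14
12. q=(6,5) nearest=1 d=3 new=(6,5) → add node 7 parent=1 cost=8
13. q=(7,22) nearest=6 d=9 new=(7,18) → add node 8 parent=6 cost=19
14. q=(0,33) nearest=8 d=15 new=(2,23) → add node 9 parent=8 cost=24
15. q=(0,26) nearest=9 d=3 new=(0,26) → add node 10 parent=9 cost=27
16. q=(4,0) nearest=0 d=2 new=(4,0) → add node 11 parent=0 cost=2; rewire 3→11 (6<7); rewire 7→11 (7<8)
17. q=(1,15) nearest=6 d=6 new=(2,15) → blocked by [2,4]×[11,20], reject
18. q=(1,29) nearest=10 d=3 new=(1,29) → add node 12 parent=10 cost=30
19. q=(9,2) nearest=7 d=3 new=(9,2) → add node 13 parent=7 cost=10
20. q=(6,20) nearest=8 d=2 new=(6,20) → add node 14 parent=8 cost=21
21. q=(8,40) nearest=12 d=11 new=(6,34) → blocked by [3,5]×[33,39], reject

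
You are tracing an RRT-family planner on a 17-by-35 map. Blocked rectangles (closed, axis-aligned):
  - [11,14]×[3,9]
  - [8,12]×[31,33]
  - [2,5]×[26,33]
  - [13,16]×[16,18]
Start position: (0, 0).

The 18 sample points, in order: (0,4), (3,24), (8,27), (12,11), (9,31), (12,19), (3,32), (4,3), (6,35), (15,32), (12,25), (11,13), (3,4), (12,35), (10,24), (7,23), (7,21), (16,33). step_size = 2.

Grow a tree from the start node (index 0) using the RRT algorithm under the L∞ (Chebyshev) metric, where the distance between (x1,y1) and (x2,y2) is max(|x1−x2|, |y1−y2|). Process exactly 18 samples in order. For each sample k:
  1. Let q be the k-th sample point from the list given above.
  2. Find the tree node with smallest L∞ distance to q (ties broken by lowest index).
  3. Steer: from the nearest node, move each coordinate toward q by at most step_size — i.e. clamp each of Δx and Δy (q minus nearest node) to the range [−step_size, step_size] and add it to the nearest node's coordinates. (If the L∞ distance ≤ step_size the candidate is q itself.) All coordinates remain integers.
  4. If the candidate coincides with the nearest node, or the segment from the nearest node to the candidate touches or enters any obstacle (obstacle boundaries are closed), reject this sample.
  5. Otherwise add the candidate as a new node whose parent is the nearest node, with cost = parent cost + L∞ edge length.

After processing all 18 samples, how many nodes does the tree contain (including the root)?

1. q=(0,4) nearest=0 d=4 new=(0,2) → add node 1 parent=0 cost=2
2. q=(3,24) nearest=1 d=22 new=(2,4) → add node 2 parent=1 cost=4
3. q=(8,27) nearest=2 d=23 new=(4,6) → add node 3 parent=2 cost=6
4. q=(12,11) nearest=3 d=8 new=(6,8) → add node 4 parent=3 cost=8
5. q=(9,31) nearest=4 d=23 new=(8,10) → add node 5 parent=4 cost=10
6. q=(12,19) nearest=5 d=9 new=(10,12) → add node 6 parent=5 cost=12
7. q=(3,32) nearest=6 d=20 new=(8,14) → add node 7 parent=6 cost=14
8. q=(4,3) nearest=2 d=2 new=(4,3) → add node 8 parent=2 cost=6
9. q=(6,35) nearest=7 d=21 new=(6,16) → add node 9 parent=7 cost=16
10. q=(15,32) nearest=9 d=16 new=(8,18) → add node 10 parent=9 cost=18
11. q=(12,25) nearest=10 d=7 new=(10,20) → add node 11 parent=10 cost=20
12. q=(11,13) nearest=6 d=1 new=(11,13) → add node 12 parent=6 cost=13
13. q=(3,4) nearest=2 d=1 new=(3,4) → add node 13 parent=2 cost=5
14. q=(12,35) nearest=11 d=15 new=(12,22) → add node 14 parent=11 cost=22
15. q=(10,24) nearest=14 d=2 new=(10,24) → add node 15 parent=14 cost=24
16. q=(7,23) nearest=11 d=3 new=(8,22) → add node 16 parent=11 cost=22
17. q=(7,21) nearest=16 d=1 new=(7,21) → add node 17 parent=16 cost=23
18. q=(16,33) nearest=15 d=9 new=(12,26) → add node 18 parent=15 cost=26

Node count: 19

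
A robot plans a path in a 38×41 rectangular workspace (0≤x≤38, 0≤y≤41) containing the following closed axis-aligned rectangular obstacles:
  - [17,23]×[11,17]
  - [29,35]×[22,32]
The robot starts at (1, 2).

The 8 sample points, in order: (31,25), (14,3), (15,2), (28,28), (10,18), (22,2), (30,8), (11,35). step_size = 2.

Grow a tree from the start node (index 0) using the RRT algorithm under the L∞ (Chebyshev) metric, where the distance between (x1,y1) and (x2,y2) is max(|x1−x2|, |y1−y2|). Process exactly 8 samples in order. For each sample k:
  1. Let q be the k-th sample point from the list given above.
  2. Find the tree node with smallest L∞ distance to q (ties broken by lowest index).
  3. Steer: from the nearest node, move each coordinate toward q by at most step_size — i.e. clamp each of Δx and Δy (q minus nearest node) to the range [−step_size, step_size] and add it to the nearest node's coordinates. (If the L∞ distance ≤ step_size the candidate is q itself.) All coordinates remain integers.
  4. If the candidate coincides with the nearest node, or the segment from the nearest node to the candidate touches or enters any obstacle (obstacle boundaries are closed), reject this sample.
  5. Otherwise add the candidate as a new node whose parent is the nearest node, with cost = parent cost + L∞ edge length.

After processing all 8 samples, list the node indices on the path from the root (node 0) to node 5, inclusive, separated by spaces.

Path: 0 1 4 5

1. q=(31,25) nearest=0 d=30 new=(3,4) → add node 1 parent=0 cost=2
2. q=(14,3) nearest=1 d=11 new=(5,3) → add node 2 parent=1 cost=4
3. q=(15,2) nearest=2 d=10 new=(7,2) → add node 3 parent=2 cost=6
4. q=(28,28) nearest=1 d=25 new=(5,6) → add node 4 parent=1 cost=4
5. q=(10,18) nearest=4 d=12 new=(7,8) → add node 5 parent=4 cost=6
6. q=(22,2) nearest=3 d=15 new=(9,2) → add node 6 parent=3 cost=8
7. q=(30,8) nearest=6 d=21 new=(11,4) → add node 7 parent=6 cost=10
8. q=(11,35) nearest=5 d=27 new=(9,10) → add node 8 parent=5 cost=8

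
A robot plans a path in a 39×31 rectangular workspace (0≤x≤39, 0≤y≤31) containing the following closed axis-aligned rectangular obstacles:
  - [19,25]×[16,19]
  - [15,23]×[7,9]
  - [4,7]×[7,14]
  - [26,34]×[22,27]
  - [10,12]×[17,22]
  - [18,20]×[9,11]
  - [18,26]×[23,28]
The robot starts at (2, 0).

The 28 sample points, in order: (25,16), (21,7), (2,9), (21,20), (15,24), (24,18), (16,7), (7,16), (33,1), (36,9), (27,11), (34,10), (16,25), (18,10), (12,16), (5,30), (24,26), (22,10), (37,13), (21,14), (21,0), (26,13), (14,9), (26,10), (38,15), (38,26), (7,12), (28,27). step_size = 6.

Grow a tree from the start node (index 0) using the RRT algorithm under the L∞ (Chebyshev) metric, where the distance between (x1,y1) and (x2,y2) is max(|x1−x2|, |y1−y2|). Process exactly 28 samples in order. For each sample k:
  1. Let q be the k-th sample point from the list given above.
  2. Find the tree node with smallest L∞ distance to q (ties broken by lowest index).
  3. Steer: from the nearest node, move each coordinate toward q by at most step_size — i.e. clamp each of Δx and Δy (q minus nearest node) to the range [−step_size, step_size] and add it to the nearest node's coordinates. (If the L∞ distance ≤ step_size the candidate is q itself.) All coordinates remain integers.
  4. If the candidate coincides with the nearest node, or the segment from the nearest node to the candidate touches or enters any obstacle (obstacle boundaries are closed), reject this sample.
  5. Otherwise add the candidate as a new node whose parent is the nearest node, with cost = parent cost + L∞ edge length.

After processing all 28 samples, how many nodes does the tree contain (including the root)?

1. q=(25,16) nearest=0 d=23 new=(8,6) → add node 1 parent=0 cost=6
2. q=(21,7) nearest=1 d=13 new=(14,7) → add node 2 parent=1 cost=12
3. q=(2,9) nearest=1 d=6 new=(2,9) → blocked by [4,7]×[7,14], reject
4. q=(21,20) nearest=2 d=13 new=(20,13) → blocked by [15,23]×[7,9], reject
5. q=(15,24) nearest=2 d=17 new=(15,13) → add node 3 parent=2 cost=18
6. q=(24,18) nearest=3 d=9 new=(21,18) → blocked by [19,25]×[16,19], reject
7. q=(16,7) nearest=2 d=2 new=(16,7) → blocked by [15,23]×[7,9], reject
8. q=(7,16) nearest=3 d=8 new=(9,16) → add node 4 parent=3 cost=24
9. q=(33,1) nearest=3 d=18 new=(21,7) → blocked by [15,23]×[7,9], reject
10. q=(36,9) nearest=3 d=21 new=(21,9) → blocked by [15,23]×[7,9], reject
11. q=(27,11) nearest=3 d=12 new=(21,11) → add node 5 parent=3 cost=24
12. q=(34,10) nearest=5 d=13 new=(27,10) → add node 6 parent=5 cost=30
13. q=(16,25) nearest=4 d=9 new=(15,22) → blocked by [10,12]×[17,22], reject
14. q=(18,10) nearest=3 d=3 new=(18,10) → blocked by [18,20]×[9,11], reject
15. q=(12,16) nearest=3 d=3 new=(12,16) → add node 7 parent=3 cost=21
16. q=(5,30) nearest=4 d=14 new=(5,22) → add node 8 parent=4 cost=30
17. q=(24,26) nearest=7 d=12 new=(18,22) → add node 9 parent=7 cost=27
18. q=(22,10) nearest=5 d=1 new=(22,10) → add node 10 parent=5 cost=25
19. q=(37,13) nearest=6 d=10 new=(33,13) → add node 11 parent=6 cost=36
20. q=(21,14) nearest=5 d=3 new=(21,14) → add node 12 parent=5 cost=27
21. q=(21,0) nearest=2 d=7 new=(20,1) → add node 13 parent=2 cost=18
22. q=(26,13) nearest=6 d=3 new=(26,13) → add node 14 parent=6 cost=33
23. q=(14,9) nearest=2 d=2 new=(14,9) → add node 15 parent=2 cost=14
24. q=(26,10) nearest=6 d=1 new=(26,10) → add node 16 parent=6 cost=31
25. q=(38,15) nearest=11 d=5 new=(38,15) → add node 17 parent=11 cost=41
26. q=(38,26) nearest=17 d=11 new=(38,21) → add node 18 parent=17 cost=47
27. q=(7,12) nearest=4 d=4 new=(7,12) → blocked by [4,7]×[7,14], reject
28. q=(28,27) nearest=9 d=10 new=(24,27) → blocked by [18,26]×[23,28], reject

Node count: 19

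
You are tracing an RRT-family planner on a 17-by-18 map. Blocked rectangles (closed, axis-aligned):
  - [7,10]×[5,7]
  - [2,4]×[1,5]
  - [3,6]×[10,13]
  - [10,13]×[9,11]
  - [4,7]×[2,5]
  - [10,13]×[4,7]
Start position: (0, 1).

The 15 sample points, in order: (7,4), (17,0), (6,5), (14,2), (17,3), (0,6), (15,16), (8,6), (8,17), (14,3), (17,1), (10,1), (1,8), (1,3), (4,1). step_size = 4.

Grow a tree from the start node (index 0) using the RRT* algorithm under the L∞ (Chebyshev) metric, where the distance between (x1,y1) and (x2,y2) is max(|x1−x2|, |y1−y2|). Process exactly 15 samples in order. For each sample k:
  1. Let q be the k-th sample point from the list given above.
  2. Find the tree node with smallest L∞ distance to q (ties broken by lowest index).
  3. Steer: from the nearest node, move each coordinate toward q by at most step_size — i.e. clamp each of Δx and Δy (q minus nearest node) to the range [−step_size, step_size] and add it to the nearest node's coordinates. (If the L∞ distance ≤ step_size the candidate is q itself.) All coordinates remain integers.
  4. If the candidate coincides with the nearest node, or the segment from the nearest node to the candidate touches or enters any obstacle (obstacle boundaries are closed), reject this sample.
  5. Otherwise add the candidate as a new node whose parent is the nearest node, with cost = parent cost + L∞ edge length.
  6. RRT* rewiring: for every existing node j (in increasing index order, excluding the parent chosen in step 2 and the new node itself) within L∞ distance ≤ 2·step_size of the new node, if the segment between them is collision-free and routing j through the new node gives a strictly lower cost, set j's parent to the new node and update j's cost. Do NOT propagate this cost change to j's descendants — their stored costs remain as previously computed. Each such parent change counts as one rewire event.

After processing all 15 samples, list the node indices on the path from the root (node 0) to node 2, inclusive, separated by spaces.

1. q=(7,4) nearest=0 d=7 new=(4,4) → blocked by [2,4]×[1,5], reject
2. q=(17,0) nearest=0 d=17 new=(4,0) → add node 1 parent=0 cost=4
3. q=(6,5) nearest=1 d=5 new=(6,4) → blocked by [4,7]×[2,5], reject
4. q=(14,2) nearest=1 d=10 new=(8,2) → add node 2 parent=1 cost=8
5. q=(17,3) nearest=2 d=9 new=(12,3) → add node 3 parent=2 cost=12
6. q=(0,6) nearest=0 d=5 new=(0,5) → add node 4 parent=0 cost=4
7. q=(15,16) nearest=3 d=13 new=(15,7) → blocked by [10,13]×[4,7], reject
8. q=(8,6) nearest=2 d=4 new=(8,6) → blocked by [7,10]×[5,7], reject
9. q=(8,17) nearest=4 d=12 new=(4,9) → add node 5 parent=4 cost=8
10. q=(14,3) nearest=3 d=2 new=(14,3) → add node 6 parent=3 cost=14
11. q=(17,1) nearest=6 d=3 new=(17,1) → add node 7 parent=6 cost=17
12. q=(10,1) nearest=2 d=2 new=(10,1) → add node 8 parent=2 cost=10
13. q=(1,8) nearest=4 d=3 new=(1,8) → add node 9 parent=4 cost=7
14. q=(1,3) nearest=0 d=2 new=(1,3) → add node 10 parent=0 cost=2
15. q=(4,1) nearest=1 d=1 new=(4,1) → blocked by [2,4]×[1,5], reject

Path: 0 1 2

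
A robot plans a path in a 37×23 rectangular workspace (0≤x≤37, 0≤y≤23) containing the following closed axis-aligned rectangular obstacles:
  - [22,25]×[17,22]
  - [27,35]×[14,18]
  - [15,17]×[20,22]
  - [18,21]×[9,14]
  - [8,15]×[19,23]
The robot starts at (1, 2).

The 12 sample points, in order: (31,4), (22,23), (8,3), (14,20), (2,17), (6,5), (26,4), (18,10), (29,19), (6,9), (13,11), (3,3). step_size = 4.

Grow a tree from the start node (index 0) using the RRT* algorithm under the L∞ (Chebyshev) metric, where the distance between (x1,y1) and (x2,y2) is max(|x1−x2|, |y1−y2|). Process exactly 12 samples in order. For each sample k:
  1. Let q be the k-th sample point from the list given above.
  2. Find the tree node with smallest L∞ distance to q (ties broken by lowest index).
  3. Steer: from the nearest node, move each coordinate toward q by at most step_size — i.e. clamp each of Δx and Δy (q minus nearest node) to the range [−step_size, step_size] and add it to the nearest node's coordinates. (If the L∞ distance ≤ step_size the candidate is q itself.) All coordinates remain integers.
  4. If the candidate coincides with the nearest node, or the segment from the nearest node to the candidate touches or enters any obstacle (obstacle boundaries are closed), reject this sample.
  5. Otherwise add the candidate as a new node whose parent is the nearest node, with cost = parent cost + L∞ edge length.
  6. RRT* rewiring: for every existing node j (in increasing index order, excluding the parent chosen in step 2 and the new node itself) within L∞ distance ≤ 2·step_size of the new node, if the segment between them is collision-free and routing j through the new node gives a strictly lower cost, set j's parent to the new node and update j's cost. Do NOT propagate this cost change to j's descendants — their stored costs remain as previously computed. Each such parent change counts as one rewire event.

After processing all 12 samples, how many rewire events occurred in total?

1. q=(31,4) nearest=0 d=30 new=(5,4) → add node 1 parent=0 cost=4
2. q=(22,23) nearest=1 d=19 new=(9,8) → add node 2 parent=1 cost=8
3. q=(8,3) nearest=1 d=3 new=(8,3) → add node 3 parent=1 cost=7
4. q=(14,20) nearest=2 d=12 new=(13,12) → add node 4 parent=2 cost=12
5. q=(2,17) nearest=2 d=9 new=(5,12) → add node 5 parent=2 cost=12
6. q=(6,5) nearest=1 d=1 new=(6,5) → add node 6 parent=1 cost=5
7. q=(26,4) nearest=4 d=13 new=(17,8) → add node 7 parent=4 cost=16
8. q=(18,10) nearest=7 d=2 new=(18,10) → blocked by [18,21]×[9,14], reject
9. q=(29,19) nearest=7 d=12 new=(21,12) → blocked by [18,21]×[9,14], reject
10. q=(6,9) nearest=2 d=3 new=(6,9) → add node 8 parent=2 cost=11
11. q=(13,11) nearest=4 d=1 new=(13,11) → add node 9 parent=4 cost=13
12. q=(3,3) nearest=0 d=2 new=(3,3) → add node 10 parent=0 cost=2; rewire 8→10 (8<11)

Rewire events: 1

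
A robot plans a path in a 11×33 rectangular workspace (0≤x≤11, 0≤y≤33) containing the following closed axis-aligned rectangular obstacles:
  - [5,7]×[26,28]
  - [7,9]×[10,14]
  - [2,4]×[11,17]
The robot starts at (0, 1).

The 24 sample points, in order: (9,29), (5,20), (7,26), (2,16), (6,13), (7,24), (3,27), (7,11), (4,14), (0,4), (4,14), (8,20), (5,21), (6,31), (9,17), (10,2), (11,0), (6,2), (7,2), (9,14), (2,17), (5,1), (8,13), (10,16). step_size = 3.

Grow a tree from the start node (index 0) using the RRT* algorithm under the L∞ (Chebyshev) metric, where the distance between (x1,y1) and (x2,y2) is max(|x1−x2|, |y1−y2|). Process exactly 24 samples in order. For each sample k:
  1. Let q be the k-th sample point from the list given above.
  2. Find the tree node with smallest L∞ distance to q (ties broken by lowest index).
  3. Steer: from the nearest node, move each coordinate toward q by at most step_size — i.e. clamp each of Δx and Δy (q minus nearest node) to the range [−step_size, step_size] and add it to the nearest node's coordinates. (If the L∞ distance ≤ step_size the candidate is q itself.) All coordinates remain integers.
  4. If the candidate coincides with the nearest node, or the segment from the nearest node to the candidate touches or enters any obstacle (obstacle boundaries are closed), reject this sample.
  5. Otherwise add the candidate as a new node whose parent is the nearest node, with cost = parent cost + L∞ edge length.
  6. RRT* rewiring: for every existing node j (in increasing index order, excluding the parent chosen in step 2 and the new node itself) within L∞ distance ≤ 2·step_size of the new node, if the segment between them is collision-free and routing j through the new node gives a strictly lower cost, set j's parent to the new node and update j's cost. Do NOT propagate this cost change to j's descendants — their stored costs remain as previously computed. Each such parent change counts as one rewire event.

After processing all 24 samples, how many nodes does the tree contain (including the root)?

1. q=(9,29) nearest=0 d=28 new=(3,4) → add node 1 parent=0 cost=3
2. q=(5,20) nearest=1 d=16 new=(5,7) → add node 2 parent=1 cost=6
3. q=(7,26) nearest=2 d=19 new=(7,10) → blocked by [7,9]×[10,14], reject
4. q=(2,16) nearest=2 d=9 new=(2,10) → add node 3 parent=2 cost=9
5. q=(6,13) nearest=3 d=4 new=(5,13) → blocked by [2,4]×[11,17], reject
6. q=(7,24) nearest=3 d=14 new=(5,13) → blocked by [2,4]×[11,17], reject
7. q=(3,27) nearest=3 d=17 new=(3,13) → blocked by [2,4]×[11,17], reject
8. q=(7,11) nearest=2 d=4 new=(7,10) → blocked by [7,9]×[10,14], reject
9. q=(4,14) nearest=3 d=4 new=(4,13) → blocked by [2,4]×[11,17], reject
10. q=(0,4) nearest=0 d=3 new=(0,4) → add node 4 parent=0 cost=3
11. q=(4,14) nearest=3 d=4 new=(4,13) → blocked by [2,4]×[11,17], reject
12. q=(8,20) nearest=3 d=10 new=(5,13) → blocked by [2,4]×[11,17], reject
13. q=(5,21) nearest=3 d=11 new=(5,13) → blocked by [2,4]×[11,17], reject
14. q=(6,31) nearest=3 d=21 new=(5,13) → blocked by [2,4]×[11,17], reject
15. q=(9,17) nearest=3 d=7 new=(5,13) → blocked by [2,4]×[11,17], reject
16. q=(10,2) nearest=2 d=5 new=(8,4) → add node 5 parent=2 cost=9
17. q=(11,0) nearest=5 d=4 new=(11,1) → add node 6 parent=5 cost=12
18. q=(6,2) nearest=5 d=2 new=(6,2) → add node 7 parent=5 cost=11
19. q=(7,2) nearest=7 d=1 new=(7,2) → add node 8 parent=7 cost=12
20. q=(9,14) nearest=2 d=7 new=(8,10) → blocked by [7,9]×[10,14], reject
21. q=(2,17) nearest=3 d=7 new=(2,13) → blocked by [2,4]×[11,17], reject
22. q=(5,1) nearest=7 d=1 new=(5,1) → add node 9 parent=7 cost=12
23. q=(8,13) nearest=2 d=6 new=(8,10) → blocked by [7,9]×[10,14], reject
24. q=(10,16) nearest=3 d=8 new=(5,13) → blocked by [2,4]×[11,17], reject

Node count: 10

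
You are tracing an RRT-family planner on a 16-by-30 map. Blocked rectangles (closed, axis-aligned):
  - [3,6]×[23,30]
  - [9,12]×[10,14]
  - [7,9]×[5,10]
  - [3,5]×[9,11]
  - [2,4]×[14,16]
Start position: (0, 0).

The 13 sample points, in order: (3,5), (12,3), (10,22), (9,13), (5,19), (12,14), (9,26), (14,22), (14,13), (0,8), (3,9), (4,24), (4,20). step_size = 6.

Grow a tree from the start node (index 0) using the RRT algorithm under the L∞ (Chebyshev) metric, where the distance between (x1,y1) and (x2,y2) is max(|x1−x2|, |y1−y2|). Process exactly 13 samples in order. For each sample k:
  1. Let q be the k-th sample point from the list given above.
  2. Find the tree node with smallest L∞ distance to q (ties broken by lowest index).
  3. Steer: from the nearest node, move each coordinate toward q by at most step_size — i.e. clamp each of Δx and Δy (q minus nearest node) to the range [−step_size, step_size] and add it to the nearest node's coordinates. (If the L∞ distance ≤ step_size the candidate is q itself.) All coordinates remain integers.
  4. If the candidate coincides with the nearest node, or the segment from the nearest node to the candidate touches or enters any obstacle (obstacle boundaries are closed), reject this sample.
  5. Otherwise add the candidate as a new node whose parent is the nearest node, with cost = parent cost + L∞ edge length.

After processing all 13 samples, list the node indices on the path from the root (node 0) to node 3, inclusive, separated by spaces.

1. q=(3,5) nearest=0 d=5 new=(3,5) → add node 1 parent=0 cost=5
2. q=(12,3) nearest=1 d=9 new=(9,3) → add node 2 parent=1 cost=11
3. q=(10,22) nearest=1 d=17 new=(9,11) → blocked by [9,12]×[10,14], reject
4. q=(9,13) nearest=1 d=8 new=(9,11) → blocked by [9,12]×[10,14], reject
5. q=(5,19) nearest=1 d=14 new=(5,11) → blocked by [3,5]×[9,11], reject
6. q=(12,14) nearest=1 d=9 new=(9,11) → blocked by [9,12]×[10,14], reject
7. q=(9,26) nearest=1 d=21 new=(9,11) → blocked by [9,12]×[10,14], reject
8. q=(14,22) nearest=1 d=17 new=(9,11) → blocked by [9,12]×[10,14], reject
9. q=(14,13) nearest=2 d=10 new=(14,9) → add node 3 parent=2 cost=17
10. q=(0,8) nearest=1 d=3 new=(0,8) → add node 4 parent=1 cost=8
11. q=(3,9) nearest=4 d=3 new=(3,9) → blocked by [3,5]×[9,11], reject
12. q=(4,24) nearest=3 d=15 new=(8,15) → blocked by [9,12]×[10,14], reject
13. q=(4,20) nearest=3 d=11 new=(8,15) → blocked by [9,12]×[10,14], reject

Path: 0 1 2 3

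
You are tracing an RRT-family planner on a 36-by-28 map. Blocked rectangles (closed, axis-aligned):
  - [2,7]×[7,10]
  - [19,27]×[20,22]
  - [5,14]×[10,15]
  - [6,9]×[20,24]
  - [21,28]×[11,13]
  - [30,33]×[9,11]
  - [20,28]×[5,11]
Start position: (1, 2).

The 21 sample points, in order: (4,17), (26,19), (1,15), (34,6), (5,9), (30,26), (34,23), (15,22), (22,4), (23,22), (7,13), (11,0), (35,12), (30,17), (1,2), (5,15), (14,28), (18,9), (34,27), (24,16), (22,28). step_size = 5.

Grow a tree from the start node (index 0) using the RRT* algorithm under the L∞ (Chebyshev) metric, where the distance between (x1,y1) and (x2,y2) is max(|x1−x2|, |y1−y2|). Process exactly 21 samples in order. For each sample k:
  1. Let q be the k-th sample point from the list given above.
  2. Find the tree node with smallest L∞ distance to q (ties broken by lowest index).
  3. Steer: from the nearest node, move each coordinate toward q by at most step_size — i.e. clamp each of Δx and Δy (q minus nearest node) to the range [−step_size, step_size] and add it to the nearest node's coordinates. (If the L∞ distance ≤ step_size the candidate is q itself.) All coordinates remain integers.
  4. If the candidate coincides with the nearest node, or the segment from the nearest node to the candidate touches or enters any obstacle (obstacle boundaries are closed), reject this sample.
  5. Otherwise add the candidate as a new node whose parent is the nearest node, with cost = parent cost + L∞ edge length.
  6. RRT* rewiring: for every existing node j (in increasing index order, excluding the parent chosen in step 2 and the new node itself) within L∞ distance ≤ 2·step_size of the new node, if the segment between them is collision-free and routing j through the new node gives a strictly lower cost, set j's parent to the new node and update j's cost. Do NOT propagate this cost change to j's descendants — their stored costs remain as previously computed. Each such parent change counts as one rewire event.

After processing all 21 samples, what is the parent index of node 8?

1. q=(4,17) nearest=0 d=15 new=(4,7) → blocked by [2,7]×[7,10], reject
2. q=(26,19) nearest=0 d=25 new=(6,7) → blocked by [2,7]×[7,10], reject
3. q=(1,15) nearest=0 d=13 new=(1,7) → add node 1 parent=0 cost=5
4. q=(34,6) nearest=0 d=33 new=(6,6) → add node 2 parent=0 cost=5
5. q=(5,9) nearest=2 d=3 new=(5,9) → blocked by [2,7]×[7,10], reject
6. q=(30,26) nearest=2 d=24 new=(11,11) → blocked by [2,7]×[7,10], reject
7. q=(34,23) nearest=2 d=28 new=(11,11) → blocked by [2,7]×[7,10], reject
8. q=(15,22) nearest=1 d=15 new=(6,12) → blocked by [2,7]×[7,10], reject
9. q=(22,4) nearest=2 d=16 new=(11,4) → add node 3 parent=2 cost=10
10. q=(23,22) nearest=2 d=17 new=(11,11) → blocked by [2,7]×[7,10], reject
11. q=(7,13) nearest=1 d=6 new=(6,12) → blocked by [2,7]×[7,10], reject
12. q=(11,0) nearest=3 d=4 new=(11,0) → add node 4 parent=3 cost=14
13. q=(35,12) nearest=3 d=24 new=(16,9) → add node 5 parent=3 cost=15
14. q=(30,17) nearest=5 d=14 new=(21,14) → add node 6 parent=5 cost=20
15. q=(1,2) nearest=0 d=0 → coincident, reject
16. q=(5,15) nearest=1 d=8 new=(5,12) → blocked by [2,7]×[7,10], reject
17. q=(14,28) nearest=6 d=14 new=(16,19) → add node 7 parent=6 cost=25
18. q=(18,9) nearest=5 d=2 new=(18,9) → add node 8 parent=5 cost=17
19. q=(34,27) nearest=6 d=13 new=(26,19) → add node 9 parent=6 cost=25
20. q=(24,16) nearest=6 d=3 new=(24,16) → add node 10 parent=6 cost=23
21. q=(22,28) nearest=7 d=9 new=(21,24) → blocked by [19,27]×[20,22], reject

Parent of node 8: 5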